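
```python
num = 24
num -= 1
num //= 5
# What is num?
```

Trace:
`num = 24` → num = 24
`num -= 1` → num = 23
`num //= 5` → num = 4
So num = 4

Answer: 4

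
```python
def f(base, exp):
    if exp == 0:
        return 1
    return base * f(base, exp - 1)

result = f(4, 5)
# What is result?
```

f(4, 5) = 4 * 4 * 4 * 4 * 4 = 1024

Answer: 1024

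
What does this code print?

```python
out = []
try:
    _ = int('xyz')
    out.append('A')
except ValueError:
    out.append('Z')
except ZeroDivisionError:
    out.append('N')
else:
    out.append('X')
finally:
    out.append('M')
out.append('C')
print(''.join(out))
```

Execution trace: 'Z' (except ValueError) → 'M' (finally) → 'C' (after the try/except). Output: ZMC

Answer: ZMC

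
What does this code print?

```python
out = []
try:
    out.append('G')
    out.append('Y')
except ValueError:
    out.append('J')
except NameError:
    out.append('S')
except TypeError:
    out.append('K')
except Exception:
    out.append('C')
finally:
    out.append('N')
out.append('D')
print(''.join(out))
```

Execution trace: 'G' (try body) → 'Y' (try body, no exception) → 'N' (finally) → 'D' (after the try/except). Output: GYND

Answer: GYND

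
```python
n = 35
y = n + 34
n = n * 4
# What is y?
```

Trace:
`n = 35` → n = 35
`y = n + 34` → y = 69
`n = n * 4` → n = 140
So y = 69

Answer: 69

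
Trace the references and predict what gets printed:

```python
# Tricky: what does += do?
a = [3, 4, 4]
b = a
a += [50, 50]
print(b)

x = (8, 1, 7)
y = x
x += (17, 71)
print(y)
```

Key concept: += behavior differs for mutable vs immutable.
Step by step:
`a = [3, 4, 4]` → a = [3, 4, 4]
`b = a` → b = [3, 4, 4] (same object as a)
`a += [50, 50]` → a = [3, 4, 4, 50, 50] (same object as b); b = [3, 4, 4, 50, 50] (same object as a)
`print(b)` → prints [3, 4, 4, 50, 50]
`x = (8, 1, 7)` → x = (8, 1, 7)
`y = x` → y = (8, 1, 7)
`x += (17, 71)` → x = (8, 1, 7, 17, 71)
`print(y)` → prints (8, 1, 7)

Answer:
[3, 4, 4, 50, 50]
(8, 1, 7)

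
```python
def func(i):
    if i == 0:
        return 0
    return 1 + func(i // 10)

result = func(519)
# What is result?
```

Count of digits of 519: 3

Answer: 3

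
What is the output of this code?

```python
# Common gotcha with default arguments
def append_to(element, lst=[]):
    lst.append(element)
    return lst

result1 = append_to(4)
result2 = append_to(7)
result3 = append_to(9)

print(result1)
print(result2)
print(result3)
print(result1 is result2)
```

Key concept: mutable default argument gotcha.
Step by step:
`result1 = append_to(4)` → result1 = [4]
`result2 = append_to(7)` → result1 = [4, 7] (same object as result2); result2 = [4, 7] (same object as result1)
`result3 = append_to(9)` → result1 = [4, 7, 9] (same object as result2, result3); result2 = [4, 7, 9] (same object as result1, result3); result3 = [4, 7, 9] (same object as result1, result2)
`print(result1)` → prints [4, 7, 9]
`print(result2)` → prints [4, 7, 9]
`print(result3)` → prints [4, 7, 9]
`print(result1 is result2)` → prints True

Answer:
[4, 7, 9]
[4, 7, 9]
[4, 7, 9]
True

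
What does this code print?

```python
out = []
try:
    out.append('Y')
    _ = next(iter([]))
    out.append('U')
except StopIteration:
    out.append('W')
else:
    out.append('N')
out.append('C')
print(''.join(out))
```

Execution trace: 'Y' (try body) → 'W' (except StopIteration) → 'C' (after the try/except). Output: YWC

Answer: YWC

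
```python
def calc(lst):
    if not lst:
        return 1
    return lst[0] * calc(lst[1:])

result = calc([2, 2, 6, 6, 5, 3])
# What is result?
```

Product over [2, 2, 6, 6, 5, 3] = 2 * 2 * 6 * 6 * 5 * 3 = 2160

Answer: 2160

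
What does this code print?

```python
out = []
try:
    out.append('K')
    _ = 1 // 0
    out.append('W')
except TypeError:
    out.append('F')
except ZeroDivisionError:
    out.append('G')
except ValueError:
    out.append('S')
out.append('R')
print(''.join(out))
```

Execution trace: 'K' (try body) → 'G' (except ZeroDivisionError) → 'R' (after the try/except). Output: KGR

Answer: KGR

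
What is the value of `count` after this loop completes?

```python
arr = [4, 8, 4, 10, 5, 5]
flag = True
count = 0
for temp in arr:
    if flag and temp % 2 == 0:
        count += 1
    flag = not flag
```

Count even values at even positions
`count` takes the values: 0 → 1 → 2

Answer: 2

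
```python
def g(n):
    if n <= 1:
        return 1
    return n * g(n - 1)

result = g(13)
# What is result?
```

g(13) = 13 * 12 * 11 * 10 * 9 * 8 * 7 * 6 * 5 * 4 * 3 * 2 * 1 = 6227020800

Answer: 6227020800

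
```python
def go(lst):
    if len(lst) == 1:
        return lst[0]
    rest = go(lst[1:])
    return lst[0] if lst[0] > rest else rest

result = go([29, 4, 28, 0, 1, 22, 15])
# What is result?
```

Recursive max over [29, 4, 28, 0, 1, 22, 15] = 29

Answer: 29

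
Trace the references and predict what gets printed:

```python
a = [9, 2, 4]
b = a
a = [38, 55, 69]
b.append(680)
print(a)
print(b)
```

Key concept: rebinding vs mutation: a is rebound to a new list, b still points at the original.
Step by step:
`a = [9, 2, 4]` → a = [9, 2, 4]
`b = a` → b = [9, 2, 4] (same object as a)
`a = [38, 55, 69]` → a = [38, 55, 69]
`b.append(680)` → b = [9, 2, 4, 680]
`print(a)` → prints [38, 55, 69]
`print(b)` → prints [9, 2, 4, 680]

Answer:
[38, 55, 69]
[9, 2, 4, 680]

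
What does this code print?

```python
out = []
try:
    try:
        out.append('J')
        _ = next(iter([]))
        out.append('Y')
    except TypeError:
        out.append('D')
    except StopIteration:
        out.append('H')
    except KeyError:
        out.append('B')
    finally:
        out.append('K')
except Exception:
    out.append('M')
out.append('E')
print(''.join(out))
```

Execution trace: 'J' (inner try body) → 'H' (inner except StopIteration) → 'K' (inner finally) → 'E' (after the try/except). Output: JHKE

Answer: JHKE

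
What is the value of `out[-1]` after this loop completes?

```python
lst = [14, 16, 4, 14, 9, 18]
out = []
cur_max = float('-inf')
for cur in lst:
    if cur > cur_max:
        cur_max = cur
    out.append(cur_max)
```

Running max ends at 18
`out` takes the values: [] → [14] → [14, 16] → [14, 16, 16] → [14, 16, 16, 16] → [14, 16, 16, 16, 16] → [14, 16, 16, 16, 16, 18]
So `out[-1]` = 18

Answer: 18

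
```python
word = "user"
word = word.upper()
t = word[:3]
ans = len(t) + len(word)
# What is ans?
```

Trace:
`word = "user"` → word = 'user'
`word = word.upper()` → word = 'USER'
`t = word[:3]` → t = 'USE'
`ans = len(t) + len(word)` → ans = 7
So ans = 7

Answer: 7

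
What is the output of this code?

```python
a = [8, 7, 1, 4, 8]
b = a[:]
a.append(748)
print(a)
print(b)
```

Key concept: slice [:] creates copy.
Step by step:
`a = [8, 7, 1, 4, 8]` → a = [8, 7, 1, 4, 8]
`b = a[:]` → b = [8, 7, 1, 4, 8]
`a.append(748)` → a = [8, 7, 1, 4, 8, 748]
`print(a)` → prints [8, 7, 1, 4, 8, 748]
`print(b)` → prints [8, 7, 1, 4, 8]

Answer:
[8, 7, 1, 4, 8, 748]
[8, 7, 1, 4, 8]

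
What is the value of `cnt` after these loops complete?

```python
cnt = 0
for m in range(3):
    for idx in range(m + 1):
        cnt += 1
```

Triangle: 1 + 2 + ... + 3
`cnt` takes the values: 0 → 1 → 2 → 3 → 4 → 5 → 6

Answer: 6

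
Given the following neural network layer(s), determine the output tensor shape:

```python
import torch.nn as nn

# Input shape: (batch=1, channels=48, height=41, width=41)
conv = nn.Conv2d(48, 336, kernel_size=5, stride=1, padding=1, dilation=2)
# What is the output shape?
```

Input: (1, 48, 41, 41) -> Output: (1, 336, 35, 35)

Answer: (1, 336, 35, 35)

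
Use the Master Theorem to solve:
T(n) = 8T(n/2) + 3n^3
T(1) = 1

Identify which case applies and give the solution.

a=8, b=2, f(n)=3n^3. log_2(8) = 3. Since c=3 = 3, Case 2 applies: T(n) = Θ(n^log_b(a) · log n) = O(n^3 log n).

Answer: O(n^3 log n) - Case 2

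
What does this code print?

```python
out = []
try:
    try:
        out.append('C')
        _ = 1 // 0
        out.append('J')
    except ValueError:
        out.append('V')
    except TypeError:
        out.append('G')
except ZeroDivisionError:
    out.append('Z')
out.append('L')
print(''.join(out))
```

Execution trace: 'C' (try body) → 'Z' (outer except ZeroDivisionError) → 'L' (after the try/except). Output: CZL

Answer: CZL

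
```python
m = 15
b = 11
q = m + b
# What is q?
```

Trace:
`m = 15` → m = 15
`b = 11` → b = 11
`q = m + b` → q = 26
So q = 26

Answer: 26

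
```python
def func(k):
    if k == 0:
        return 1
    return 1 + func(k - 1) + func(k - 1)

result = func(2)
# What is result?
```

func(k) = 1 + 2·func(k-1), func(0)=1. Closed form: (1+1)·2^2 - 1 = 7.

Answer: 7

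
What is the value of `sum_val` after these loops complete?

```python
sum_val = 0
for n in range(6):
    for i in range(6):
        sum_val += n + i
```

Sum of all n+i for n,i in 6x6
`sum_val` takes the values: 0 → 1 → 3 → 6 → 10 → 15 → 16 → 18 → 21 → 25 → 30 → 36 → 38 → 41 → 45 → 50 → 56 → 63 → 66 → 70 → 75 → 81 → 88 → 96 → 100 → 105 → 111 → 118 → 126 → 135 → 140 → 146 → 153 → 161 → 170 → 180

Answer: 180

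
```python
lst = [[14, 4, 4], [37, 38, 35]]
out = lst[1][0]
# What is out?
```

Trace:
`lst = [[14, 4, 4], [37, 38, 35]]` → lst = [[14, 4, 4], [37, 38, 35]]
`out = lst[1][0]` → out = 37
So out = 37

Answer: 37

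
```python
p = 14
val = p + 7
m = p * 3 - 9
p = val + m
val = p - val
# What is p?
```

Trace:
`p = 14` → p = 14
`val = p + 7` → val = 21
`m = p * 3 - 9` → m = 33
`p = val + m` → p = 54
`val = p - val` → val = 33
So p = 54

Answer: 54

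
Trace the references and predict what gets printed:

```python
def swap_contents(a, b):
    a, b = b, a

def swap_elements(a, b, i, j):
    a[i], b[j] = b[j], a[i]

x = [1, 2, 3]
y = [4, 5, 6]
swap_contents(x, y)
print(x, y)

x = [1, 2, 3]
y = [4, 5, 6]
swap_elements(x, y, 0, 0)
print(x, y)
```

Key concept: parameter rebinding vs mutation.
Step by step:
`x = [1, 2, 3]` → x = [1, 2, 3]
`y = [4, 5, 6]` → y = [4, 5, 6]
`swap_contents(x, y)` → no visible change to tracked variables
`print(x, y)` → prints [1, 2, 3] [4, 5, 6]
`x = [1, 2, 3]` → x = [1, 2, 3]
`y = [4, 5, 6]` → y = [4, 5, 6]
`swap_elements(x, y, 0, 0)` → x = [4, 2, 3]; y = [1, 5, 6]
`print(x, y)` → prints [4, 2, 3] [1, 5, 6]

Answer:
[1, 2, 3] [4, 5, 6]
[4, 2, 3] [1, 5, 6]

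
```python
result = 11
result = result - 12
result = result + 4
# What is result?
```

Trace:
`result = 11` → result = 11
`result = result - 12` → result = -1
`result = result + 4` → result = 3
So result = 3

Answer: 3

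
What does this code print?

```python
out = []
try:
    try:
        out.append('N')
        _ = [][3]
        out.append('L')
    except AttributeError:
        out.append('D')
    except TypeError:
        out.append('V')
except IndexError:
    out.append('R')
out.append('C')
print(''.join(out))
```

Execution trace: 'N' (try body) → 'R' (outer except IndexError) → 'C' (after the try/except). Output: NRC

Answer: NRC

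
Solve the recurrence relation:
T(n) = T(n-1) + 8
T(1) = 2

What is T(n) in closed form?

Unrolling: T(n) = T(1) + 8·(n-1) = 2 + 8(n-1) = 8n - 6.

Answer: T(n) = 8n - 6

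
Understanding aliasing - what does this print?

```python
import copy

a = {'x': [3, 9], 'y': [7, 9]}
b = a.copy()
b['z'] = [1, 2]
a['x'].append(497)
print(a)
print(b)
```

Key concept: shallow copy of dict with mutable values.
Step by step:
`a = {'x': [3, 9], 'y': [7, 9]}` → a = {'x': [3, 9], 'y': [7, 9]}
`b = a.copy()` → b = {'x': [3, 9], 'y': [7, 9]}
`b['z'] = [1, 2]` → b = {'x': [3, 9], 'y': [7, 9], 'z': [1, 2]}
`a['x'].append(497)` → a = {'x': [3, 9, 497], 'y': [7, 9]}; b = {'x': [3, 9, 497], 'y': [7, 9], 'z': [1, 2]}
`print(a)` → prints {'x': [3, 9, 497], 'y': [7, 9]}
`print(b)` → prints {'x': [3, 9, 497], 'y': [7, 9], 'z': [1, 2]}

Answer:
{'x': [3, 9, 497], 'y': [7, 9]}
{'x': [3, 9, 497], 'y': [7, 9], 'z': [1, 2]}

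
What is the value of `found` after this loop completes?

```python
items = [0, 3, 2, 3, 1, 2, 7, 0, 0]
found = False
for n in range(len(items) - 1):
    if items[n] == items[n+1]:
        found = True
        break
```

Check consecutive duplicates in [0, 3, 2, 3, 1, 2, 7, 0, 0]
`found` takes the values: False → True

Answer: True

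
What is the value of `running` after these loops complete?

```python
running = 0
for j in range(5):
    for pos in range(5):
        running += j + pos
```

Sum of all j+pos for j,pos in 5x5
`running` takes the values: 0 → 1 → 3 → 6 → 10 → 11 → 13 → 16 → 20 → 25 → 27 → 30 → 34 → 39 → 45 → 48 → 52 → 57 → 63 → 70 → 74 → 79 → 85 → 92 → 100

Answer: 100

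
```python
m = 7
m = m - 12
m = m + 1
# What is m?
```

Trace:
`m = 7` → m = 7
`m = m - 12` → m = -5
`m = m + 1` → m = -4
So m = -4

Answer: -4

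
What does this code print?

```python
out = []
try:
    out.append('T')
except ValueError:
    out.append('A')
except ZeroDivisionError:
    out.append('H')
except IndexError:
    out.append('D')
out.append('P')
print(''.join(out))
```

Execution trace: 'T' (try body, no exception) → 'P' (after the try/except). Output: TP

Answer: TP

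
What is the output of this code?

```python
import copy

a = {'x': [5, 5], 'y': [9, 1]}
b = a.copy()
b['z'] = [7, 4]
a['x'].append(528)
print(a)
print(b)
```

Key concept: shallow copy of dict with mutable values.
Step by step:
`a = {'x': [5, 5], 'y': [9, 1]}` → a = {'x': [5, 5], 'y': [9, 1]}
`b = a.copy()` → b = {'x': [5, 5], 'y': [9, 1]}
`b['z'] = [7, 4]` → b = {'x': [5, 5], 'y': [9, 1], 'z': [7, 4]}
`a['x'].append(528)` → a = {'x': [5, 5, 528], 'y': [9, 1]}; b = {'x': [5, 5, 528], 'y': [9, 1], 'z': [7, 4]}
`print(a)` → prints {'x': [5, 5, 528], 'y': [9, 1]}
`print(b)` → prints {'x': [5, 5, 528], 'y': [9, 1], 'z': [7, 4]}

Answer:
{'x': [5, 5, 528], 'y': [9, 1]}
{'x': [5, 5, 528], 'y': [9, 1], 'z': [7, 4]}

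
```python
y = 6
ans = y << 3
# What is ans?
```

Trace:
`y = 6` → y = 6
`ans = y << 3` → ans = 48
So ans = 48

Answer: 48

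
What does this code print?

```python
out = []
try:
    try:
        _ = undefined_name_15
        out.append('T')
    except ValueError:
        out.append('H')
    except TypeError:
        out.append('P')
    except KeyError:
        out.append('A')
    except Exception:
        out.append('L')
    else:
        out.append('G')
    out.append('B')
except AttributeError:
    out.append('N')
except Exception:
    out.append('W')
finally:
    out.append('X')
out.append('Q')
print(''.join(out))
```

Execution trace: 'L' (inner except Exception) → 'B' (try body, no exception) → 'X' (finally) → 'Q' (after the try/except). Output: LBXQ

Answer: LBXQ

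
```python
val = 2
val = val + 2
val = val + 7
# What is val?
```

Trace:
`val = 2` → val = 2
`val = val + 2` → val = 4
`val = val + 7` → val = 11
So val = 11

Answer: 11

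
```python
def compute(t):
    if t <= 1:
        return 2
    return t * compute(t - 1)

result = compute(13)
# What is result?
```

compute(13) = 13 * 12 * 11 * 10 * 9 * 8 * 7 * 6 * 5 * 4 * 3 * 2 * 2 = 12454041600

Answer: 12454041600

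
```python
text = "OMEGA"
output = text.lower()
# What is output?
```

Trace:
`text = "OMEGA"` → text = 'OMEGA'
`output = text.lower()` → output = 'omega'
So output = 'omega'

Answer: 'omega'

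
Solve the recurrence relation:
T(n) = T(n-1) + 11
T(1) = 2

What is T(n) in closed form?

Unrolling: T(n) = T(1) + 11·(n-1) = 2 + 11(n-1) = 11n - 9.

Answer: T(n) = 11n - 9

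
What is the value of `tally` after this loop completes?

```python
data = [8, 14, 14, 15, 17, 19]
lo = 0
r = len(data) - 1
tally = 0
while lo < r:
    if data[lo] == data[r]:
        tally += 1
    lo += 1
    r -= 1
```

Count matching pairs from ends
`tally` takes the values: 0

Answer: 0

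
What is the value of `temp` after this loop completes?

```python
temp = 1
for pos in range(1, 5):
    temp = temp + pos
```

Start at 1, add 1 through 4
`temp` takes the values: 1 → 2 → 4 → 7 → 11

Answer: 11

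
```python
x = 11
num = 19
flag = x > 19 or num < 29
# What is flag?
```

Trace:
`x = 11` → x = 11
`num = 19` → num = 19
`flag = x > 19 or num < 29` → flag = True
So flag = True

Answer: True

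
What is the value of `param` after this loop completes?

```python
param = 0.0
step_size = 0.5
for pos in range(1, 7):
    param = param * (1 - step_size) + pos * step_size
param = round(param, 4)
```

Moving average with lr=0.5
`param` takes the values: 0.0 → 0.5 → 1.25 → 2.125 → 3.0625 → 4.03125 → 5.015625 → 5.0156

Answer: 5.0156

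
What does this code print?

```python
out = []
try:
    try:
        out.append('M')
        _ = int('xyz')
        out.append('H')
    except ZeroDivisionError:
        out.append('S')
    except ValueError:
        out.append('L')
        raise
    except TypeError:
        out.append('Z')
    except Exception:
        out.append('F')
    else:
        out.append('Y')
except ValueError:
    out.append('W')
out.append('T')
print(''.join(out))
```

Execution trace: 'M' (inner try body) → 'L' (inner except ValueError) → 'W' (outer except ValueError) → 'T' (after the try/except). Output: MLWT

Answer: MLWT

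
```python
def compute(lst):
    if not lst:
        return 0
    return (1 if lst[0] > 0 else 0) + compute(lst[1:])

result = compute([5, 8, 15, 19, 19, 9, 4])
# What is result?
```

Count of positive elements in [5, 8, 15, 19, 19, 9, 4] = 7

Answer: 7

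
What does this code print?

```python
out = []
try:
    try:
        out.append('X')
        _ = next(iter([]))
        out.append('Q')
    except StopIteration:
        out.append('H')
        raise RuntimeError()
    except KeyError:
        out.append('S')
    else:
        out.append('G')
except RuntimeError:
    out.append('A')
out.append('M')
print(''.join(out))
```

Execution trace: 'X' (inner try body) → 'H' (inner except StopIteration) → 'A' (outer except RuntimeError) → 'M' (after the try/except). Output: XHAM

Answer: XHAM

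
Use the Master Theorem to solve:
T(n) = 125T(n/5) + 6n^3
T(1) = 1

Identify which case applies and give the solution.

a=125, b=5, f(n)=6n^3. log_5(125) = 3. Since c=3 = 3, Case 2 applies: T(n) = Θ(n^log_b(a) · log n) = O(n^3 log n).

Answer: O(n^3 log n) - Case 2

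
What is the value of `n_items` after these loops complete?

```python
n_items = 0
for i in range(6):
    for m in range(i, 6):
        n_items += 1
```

Upper triangle: 6 + 5 + ... + 1
`n_items` takes the values: 0 → 1 → 2 → 3 → 4 → 5 → 6 → 7 → 8 → 9 → 10 → 11 → 12 → 13 → 14 → 15 → 16 → 17 → 18 → 19 → 20 → 21

Answer: 21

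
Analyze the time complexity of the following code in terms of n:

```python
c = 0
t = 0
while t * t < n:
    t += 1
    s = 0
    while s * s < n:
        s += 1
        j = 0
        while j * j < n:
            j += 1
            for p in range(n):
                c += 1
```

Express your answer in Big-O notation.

Each loop level contributes: √n × √n × √n × n. Multiplying the contributions gives O(n^2√n).

Answer: O(n^2√n)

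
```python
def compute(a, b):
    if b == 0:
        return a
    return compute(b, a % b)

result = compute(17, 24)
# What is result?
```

compute(17, 24) -> compute(24, 17) -> compute(17, 7) -> compute(7, 3) -> compute(3, 1) -> compute(1, 0) -> 1

Answer: 1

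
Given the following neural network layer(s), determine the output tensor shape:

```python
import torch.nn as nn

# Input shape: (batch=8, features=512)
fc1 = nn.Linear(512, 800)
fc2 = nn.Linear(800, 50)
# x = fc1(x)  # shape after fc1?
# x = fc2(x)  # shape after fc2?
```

Input: (8, 512) -> after fc1: (8, 800) -> Output: (8, 50)

Answer: (8, 50)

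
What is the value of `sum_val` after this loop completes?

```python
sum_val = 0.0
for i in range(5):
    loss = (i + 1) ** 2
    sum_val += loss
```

Sum of squared losses 1² + 2² + ... + 5²
`sum_val` takes the values: 0.0 → 1.0 → 5.0 → 14.0 → 30.0 → 55.0

Answer: 55.0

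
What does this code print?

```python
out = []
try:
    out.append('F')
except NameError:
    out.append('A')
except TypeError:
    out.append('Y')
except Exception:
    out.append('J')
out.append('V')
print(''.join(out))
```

Execution trace: 'F' (try body, no exception) → 'V' (after the try/except). Output: FV

Answer: FV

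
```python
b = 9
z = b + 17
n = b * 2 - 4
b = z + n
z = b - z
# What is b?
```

Trace:
`b = 9` → b = 9
`z = b + 17` → z = 26
`n = b * 2 - 4` → n = 14
`b = z + n` → b = 40
`z = b - z` → z = 14
So b = 40

Answer: 40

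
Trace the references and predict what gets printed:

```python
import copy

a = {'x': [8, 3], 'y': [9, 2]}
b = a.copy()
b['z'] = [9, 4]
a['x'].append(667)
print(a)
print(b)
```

Key concept: shallow copy of dict with mutable values.
Step by step:
`a = {'x': [8, 3], 'y': [9, 2]}` → a = {'x': [8, 3], 'y': [9, 2]}
`b = a.copy()` → b = {'x': [8, 3], 'y': [9, 2]}
`b['z'] = [9, 4]` → b = {'x': [8, 3], 'y': [9, 2], 'z': [9, 4]}
`a['x'].append(667)` → a = {'x': [8, 3, 667], 'y': [9, 2]}; b = {'x': [8, 3, 667], 'y': [9, 2], 'z': [9, 4]}
`print(a)` → prints {'x': [8, 3, 667], 'y': [9, 2]}
`print(b)` → prints {'x': [8, 3, 667], 'y': [9, 2], 'z': [9, 4]}

Answer:
{'x': [8, 3, 667], 'y': [9, 2]}
{'x': [8, 3, 667], 'y': [9, 2], 'z': [9, 4]}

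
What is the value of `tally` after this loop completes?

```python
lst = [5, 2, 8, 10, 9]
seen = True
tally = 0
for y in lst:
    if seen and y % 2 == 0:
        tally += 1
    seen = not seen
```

Count even values at even positions
`tally` takes the values: 0 → 1

Answer: 1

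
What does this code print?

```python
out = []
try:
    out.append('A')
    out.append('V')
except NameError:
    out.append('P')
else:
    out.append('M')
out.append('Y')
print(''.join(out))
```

Execution trace: 'A' (try body) → 'V' (try body, no exception) → 'M' (else) → 'Y' (after the try/except). Output: AVMY

Answer: AVMY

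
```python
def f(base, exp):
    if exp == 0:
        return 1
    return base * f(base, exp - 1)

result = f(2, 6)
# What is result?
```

f(2, 6) = 2 * 2 * 2 * 2 * 2 * 2 = 64

Answer: 64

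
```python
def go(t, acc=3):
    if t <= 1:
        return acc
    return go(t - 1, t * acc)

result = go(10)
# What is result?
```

Accumulator trace (n, acc): (10, 3) -> (9, 30) -> (8, 270) -> (7, 2160) -> (6, 15120) -> (5, 90720) -> (4, 453600) -> (3, 1814400) -> (2, 5443200) -> (1, 10886400) -> return 10886400

Answer: 10886400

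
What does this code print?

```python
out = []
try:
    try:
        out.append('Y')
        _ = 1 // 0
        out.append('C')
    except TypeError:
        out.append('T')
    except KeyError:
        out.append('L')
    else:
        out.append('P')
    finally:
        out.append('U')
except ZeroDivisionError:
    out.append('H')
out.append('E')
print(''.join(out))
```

Execution trace: 'Y' (try body) → 'U' (finally) → 'H' (outer except ZeroDivisionError) → 'E' (after the try/except). Output: YUHE

Answer: YUHE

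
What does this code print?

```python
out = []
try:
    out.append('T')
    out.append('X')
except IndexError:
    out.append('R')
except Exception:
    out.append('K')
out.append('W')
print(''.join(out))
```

Execution trace: 'T' (try body) → 'X' (try body, no exception) → 'W' (after the try/except). Output: TXW

Answer: TXW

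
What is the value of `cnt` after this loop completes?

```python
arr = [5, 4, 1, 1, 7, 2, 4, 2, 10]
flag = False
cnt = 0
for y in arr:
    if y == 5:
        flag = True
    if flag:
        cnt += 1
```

Count elements after first 5 in [5, 4, 1, 1, 7, 2, 4, 2, 10]
`cnt` takes the values: 0 → 1 → 2 → 3 → 4 → 5 → 6 → 7 → 8 → 9

Answer: 9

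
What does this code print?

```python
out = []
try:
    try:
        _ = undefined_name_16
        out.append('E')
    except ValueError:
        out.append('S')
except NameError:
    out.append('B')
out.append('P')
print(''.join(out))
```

Execution trace: 'B' (outer except NameError) → 'P' (after the try/except). Output: BP

Answer: BP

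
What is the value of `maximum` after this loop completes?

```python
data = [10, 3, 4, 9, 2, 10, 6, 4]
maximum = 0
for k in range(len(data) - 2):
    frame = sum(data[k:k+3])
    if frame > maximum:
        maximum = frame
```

Max sum of 3-element window in [10, 3, 4, 9, 2, 10, 6, 4]
`maximum` takes the values: 0 → 17 → 21

Answer: 21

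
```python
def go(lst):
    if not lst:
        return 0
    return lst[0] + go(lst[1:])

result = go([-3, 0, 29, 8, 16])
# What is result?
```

(-3) + 0 + 29 + 8 + 16 + 0 = 50

Answer: 50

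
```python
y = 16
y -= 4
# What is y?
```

Trace:
`y = 16` → y = 16
`y -= 4` → y = 12
So y = 12

Answer: 12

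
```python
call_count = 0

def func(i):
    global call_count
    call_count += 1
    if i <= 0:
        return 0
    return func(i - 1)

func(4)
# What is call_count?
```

Linear recursion stepping by 1: 5 calls from i=4 down to ≤0.

Answer: 5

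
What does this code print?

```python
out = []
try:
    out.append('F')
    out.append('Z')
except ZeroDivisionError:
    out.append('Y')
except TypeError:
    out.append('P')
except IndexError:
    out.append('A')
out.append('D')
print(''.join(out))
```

Execution trace: 'F' (try body) → 'Z' (try body, no exception) → 'D' (after the try/except). Output: FZD

Answer: FZD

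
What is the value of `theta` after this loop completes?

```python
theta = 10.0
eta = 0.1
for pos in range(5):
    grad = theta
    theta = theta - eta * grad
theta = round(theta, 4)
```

Gradient descent: w = 10.0 * (1 - 0.1)^5
`theta` takes the values: 10.0 → 9.0 → 8.1 → 7.29 → 6.561 → 5.9049

Answer: 5.9049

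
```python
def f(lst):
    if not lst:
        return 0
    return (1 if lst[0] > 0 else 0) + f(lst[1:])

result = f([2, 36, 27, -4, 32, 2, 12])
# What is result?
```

Count of positive elements in [2, 36, 27, -4, 32, 2, 12] = 6

Answer: 6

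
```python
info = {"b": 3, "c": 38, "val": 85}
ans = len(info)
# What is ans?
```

Trace:
`info = {"b": 3, "c": 38, "val": 85}` → info = {'b': 3, 'c': 38, 'val': 85}
`ans = len(info)` → ans = 3
So ans = 3

Answer: 3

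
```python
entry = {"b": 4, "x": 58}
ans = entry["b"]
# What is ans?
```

Trace:
`entry = {"b": 4, "x": 58}` → entry = {'b': 4, 'x': 58}
`ans = entry["b"]` → ans = 4
So ans = 4

Answer: 4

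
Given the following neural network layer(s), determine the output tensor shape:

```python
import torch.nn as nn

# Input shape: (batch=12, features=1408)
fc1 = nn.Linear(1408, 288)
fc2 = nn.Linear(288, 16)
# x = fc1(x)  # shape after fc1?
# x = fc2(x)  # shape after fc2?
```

Input: (12, 1408) -> after fc1: (12, 288) -> Output: (12, 16)

Answer: (12, 16)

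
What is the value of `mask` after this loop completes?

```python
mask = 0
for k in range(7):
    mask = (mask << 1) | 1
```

Build 7 consecutive 1-bits: 0b1111111
`mask` takes the values: 0 → 1 → 3 → 7 → 15 → 31 → 63 → 127

Answer: 127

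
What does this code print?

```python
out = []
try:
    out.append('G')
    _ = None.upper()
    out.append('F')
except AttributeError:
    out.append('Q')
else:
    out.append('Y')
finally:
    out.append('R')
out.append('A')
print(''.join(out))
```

Execution trace: 'G' (try body) → 'Q' (except AttributeError) → 'R' (finally) → 'A' (after the try/except). Output: GQRA

Answer: GQRA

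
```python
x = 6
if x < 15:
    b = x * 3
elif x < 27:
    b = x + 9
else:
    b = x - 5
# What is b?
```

Trace:
`x = 6` → x = 6
`if x < 15: ...` → x < 15 is True → b = 18
So b = 18

Answer: 18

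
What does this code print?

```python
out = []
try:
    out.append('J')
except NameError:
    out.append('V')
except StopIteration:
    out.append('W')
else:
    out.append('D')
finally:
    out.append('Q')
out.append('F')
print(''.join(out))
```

Execution trace: 'J' (try body, no exception) → 'D' (else) → 'Q' (finally) → 'F' (after the try/except). Output: JDQF

Answer: JDQF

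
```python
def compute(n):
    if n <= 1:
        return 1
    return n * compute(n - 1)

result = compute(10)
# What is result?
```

compute(10) = 10 * 9 * 8 * 7 * 6 * 5 * 4 * 3 * 2 * 1 = 3628800

Answer: 3628800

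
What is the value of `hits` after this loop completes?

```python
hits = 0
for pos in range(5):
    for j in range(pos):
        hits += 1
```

Triangle number: 0+1+2+...+4
`hits` takes the values: 0 → 1 → 2 → 3 → 4 → 5 → 6 → 7 → 8 → 9 → 10

Answer: 10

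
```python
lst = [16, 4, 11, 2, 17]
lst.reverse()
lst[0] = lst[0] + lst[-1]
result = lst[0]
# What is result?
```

Trace:
`lst = [16, 4, 11, 2, 17]` → lst = [16, 4, 11, 2, 17]
`lst.reverse()` → lst = [17, 2, 11, 4, 16]
`lst[0] = lst[0] + lst[-1]` → lst = [33, 2, 11, 4, 16]
`result = lst[0]` → result = 33
So result = 33

Answer: 33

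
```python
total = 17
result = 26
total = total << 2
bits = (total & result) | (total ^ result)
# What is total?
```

Trace:
`total = 17` → total = 17
`result = 26` → result = 26
`total = total << 2` → total = 68
`bits = (total & result) | (total ^ result)` → bits = 94
So total = 68

Answer: 68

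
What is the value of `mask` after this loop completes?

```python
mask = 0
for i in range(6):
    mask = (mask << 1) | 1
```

Build 6 consecutive 1-bits: 0b111111
`mask` takes the values: 0 → 1 → 3 → 7 → 15 → 31 → 63

Answer: 63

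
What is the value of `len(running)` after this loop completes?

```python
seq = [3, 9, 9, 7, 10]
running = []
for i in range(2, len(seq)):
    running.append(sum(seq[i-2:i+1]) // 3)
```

Number of 3-element averages
`running` takes the values: [] → [7] → [7, 8] → [7, 8, 8]
So `len(running)` = 3

Answer: 3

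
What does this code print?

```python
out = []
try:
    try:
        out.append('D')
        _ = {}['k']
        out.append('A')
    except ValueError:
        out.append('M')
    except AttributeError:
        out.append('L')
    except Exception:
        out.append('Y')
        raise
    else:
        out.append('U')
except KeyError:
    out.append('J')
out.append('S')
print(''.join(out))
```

Execution trace: 'D' (inner try body) → 'Y' (inner except Exception) → 'J' (outer except KeyError) → 'S' (after the try/except). Output: DYJS

Answer: DYJS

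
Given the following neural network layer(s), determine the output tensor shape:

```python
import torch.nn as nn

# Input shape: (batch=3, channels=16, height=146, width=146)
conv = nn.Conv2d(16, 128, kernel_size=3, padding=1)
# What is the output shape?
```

Input: (3, 16, 146, 146) -> Output: (3, 128, 146, 146)

Answer: (3, 128, 146, 146)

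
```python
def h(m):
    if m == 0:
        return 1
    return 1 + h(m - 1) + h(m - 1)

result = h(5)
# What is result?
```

h(m) = 1 + 2·h(m-1), h(0)=1. Closed form: (1+1)·2^5 - 1 = 63.

Answer: 63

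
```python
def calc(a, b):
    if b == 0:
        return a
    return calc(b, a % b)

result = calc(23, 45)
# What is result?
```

calc(23, 45) -> calc(45, 23) -> calc(23, 22) -> calc(22, 1) -> calc(1, 0) -> 1

Answer: 1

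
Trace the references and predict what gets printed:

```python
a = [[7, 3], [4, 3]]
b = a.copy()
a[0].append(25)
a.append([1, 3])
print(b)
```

Key concept: shallow copy with nested lists.
Step by step:
`a = [[7, 3], [4, 3]]` → a = [[7, 3], [4, 3]]
`b = a.copy()` → b = [[7, 3], [4, 3]]
`a[0].append(25)` → a = [[7, 3, 25], [4, 3]]; b = [[7, 3, 25], [4, 3]]
`a.append([1, 3])` → a = [[7, 3, 25], [4, 3], [1, 3]]
`print(b)` → prints [[7, 3, 25], [4, 3]]

Answer: [[7, 3, 25], [4, 3]]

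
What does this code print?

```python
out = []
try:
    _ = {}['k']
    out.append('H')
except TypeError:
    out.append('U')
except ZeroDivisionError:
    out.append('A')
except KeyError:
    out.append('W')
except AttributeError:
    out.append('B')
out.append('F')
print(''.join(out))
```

Execution trace: 'W' (except KeyError) → 'F' (after the try/except). Output: WF

Answer: WF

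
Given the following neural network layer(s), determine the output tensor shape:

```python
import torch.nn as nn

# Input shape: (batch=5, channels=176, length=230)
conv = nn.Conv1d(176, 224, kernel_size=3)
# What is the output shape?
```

Input: (5, 176, 230) -> Output: (5, 224, 228)

Answer: (5, 224, 228)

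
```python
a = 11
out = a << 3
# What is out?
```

Trace:
`a = 11` → a = 11
`out = a << 3` → out = 88
So out = 88

Answer: 88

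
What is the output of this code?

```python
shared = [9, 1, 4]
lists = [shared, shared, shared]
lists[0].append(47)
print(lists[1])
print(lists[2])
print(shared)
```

Key concept: list of same reference.
Step by step:
`shared = [9, 1, 4]` → shared = [9, 1, 4]
`lists = [shared, shared, shared]` → lists = [[9, 1, 4], [9, 1, 4], [9, 1, 4]]
`lists[0].append(47)` → shared = [9, 1, 4, 47]; lists = [[9, 1, 4, 47], [9, 1, 4, 47], [9, 1, 4, 47]]
`print(lists[1])` → prints [9, 1, 4, 47]
`print(lists[2])` → prints [9, 1, 4, 47]
`print(shared)` → prints [9, 1, 4, 47]

Answer:
[9, 1, 4, 47]
[9, 1, 4, 47]
[9, 1, 4, 47]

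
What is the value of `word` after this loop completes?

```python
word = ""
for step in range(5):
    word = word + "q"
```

Repeat 'q' 5 times
`word` takes the values: "" → "q" → "qq" → "qqq" → "qqqq" → "qqqqq"

Answer: "qqqqq"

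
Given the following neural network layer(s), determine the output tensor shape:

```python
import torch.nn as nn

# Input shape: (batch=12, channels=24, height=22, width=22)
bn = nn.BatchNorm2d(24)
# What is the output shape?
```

Input: (12, 24, 22, 22) -> Output: (12, 24, 22, 22)

Answer: (12, 24, 22, 22)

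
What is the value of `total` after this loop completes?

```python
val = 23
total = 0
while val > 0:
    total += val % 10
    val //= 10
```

Sum digits of 23
`total` takes the values: 0 → 3 → 5

Answer: 5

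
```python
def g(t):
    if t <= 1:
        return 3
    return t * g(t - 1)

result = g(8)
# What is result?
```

g(8) = 8 * 7 * 6 * 5 * 4 * 3 * 2 * 3 = 120960

Answer: 120960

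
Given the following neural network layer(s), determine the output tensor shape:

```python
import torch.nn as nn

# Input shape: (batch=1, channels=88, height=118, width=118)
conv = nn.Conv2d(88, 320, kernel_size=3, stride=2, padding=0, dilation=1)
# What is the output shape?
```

Input: (1, 88, 118, 118) -> Output: (1, 320, 58, 58)

Answer: (1, 320, 58, 58)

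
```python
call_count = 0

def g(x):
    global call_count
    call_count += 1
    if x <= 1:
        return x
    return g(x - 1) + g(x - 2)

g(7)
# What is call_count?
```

Calls(x) = 1 + Calls(x-1) + Calls(x-2); Calls(0)=Calls(1)=1. For x=7 this gives 41.

Answer: 41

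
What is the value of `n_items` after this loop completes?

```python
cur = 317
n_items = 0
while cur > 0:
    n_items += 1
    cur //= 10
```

Count digits by repeated division by 10
`n_items` takes the values: 0 → 1 → 2 → 3

Answer: 3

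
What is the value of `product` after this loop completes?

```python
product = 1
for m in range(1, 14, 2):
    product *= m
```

Product of 1, 3, 5, ... up to 13
`product` takes the values: 1 → 3 → 15 → 105 → 945 → 10395 → 135135

Answer: 135135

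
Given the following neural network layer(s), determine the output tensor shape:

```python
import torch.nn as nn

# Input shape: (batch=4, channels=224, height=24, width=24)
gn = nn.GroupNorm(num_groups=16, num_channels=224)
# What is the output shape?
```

Input: (4, 224, 24, 24) -> Output: (4, 224, 24, 24)

Answer: (4, 224, 24, 24)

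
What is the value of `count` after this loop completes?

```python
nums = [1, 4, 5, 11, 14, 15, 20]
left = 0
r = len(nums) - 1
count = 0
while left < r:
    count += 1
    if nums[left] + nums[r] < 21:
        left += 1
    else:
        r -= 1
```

Steps to find pair summing to 21
`count` takes the values: 0 → 1 → 2 → 3 → 4 → 5 → 6

Answer: 6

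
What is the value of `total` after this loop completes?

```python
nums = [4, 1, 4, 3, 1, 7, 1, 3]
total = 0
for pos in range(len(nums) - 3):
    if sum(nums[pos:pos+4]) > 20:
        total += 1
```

Count windows with sum > 20
`total` takes the values: 0

Answer: 0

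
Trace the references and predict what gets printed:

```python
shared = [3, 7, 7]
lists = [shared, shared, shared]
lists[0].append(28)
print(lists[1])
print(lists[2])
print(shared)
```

Key concept: list of same reference.
Step by step:
`shared = [3, 7, 7]` → shared = [3, 7, 7]
`lists = [shared, shared, shared]` → lists = [[3, 7, 7], [3, 7, 7], [3, 7, 7]]
`lists[0].append(28)` → shared = [3, 7, 7, 28]; lists = [[3, 7, 7, 28], [3, 7, 7, 28], [3, 7, 7, 28]]
`print(lists[1])` → prints [3, 7, 7, 28]
`print(lists[2])` → prints [3, 7, 7, 28]
`print(shared)` → prints [3, 7, 7, 28]

Answer:
[3, 7, 7, 28]
[3, 7, 7, 28]
[3, 7, 7, 28]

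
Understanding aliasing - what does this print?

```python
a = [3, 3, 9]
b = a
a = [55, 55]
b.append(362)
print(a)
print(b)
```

Key concept: rebinding vs mutation: a is rebound to a new list, b still points at the original.
Step by step:
`a = [3, 3, 9]` → a = [3, 3, 9]
`b = a` → b = [3, 3, 9] (same object as a)
`a = [55, 55]` → a = [55, 55]
`b.append(362)` → b = [3, 3, 9, 362]
`print(a)` → prints [55, 55]
`print(b)` → prints [3, 3, 9, 362]

Answer:
[55, 55]
[3, 3, 9, 362]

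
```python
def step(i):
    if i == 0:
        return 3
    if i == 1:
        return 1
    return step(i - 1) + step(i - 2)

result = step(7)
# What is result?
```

Build up from base cases: step(0)=3, step(1)=1, step(2)=4, step(3)=5, step(4)=9, step(5)=14, step(6)=23, ..., step(7)=37

Answer: 37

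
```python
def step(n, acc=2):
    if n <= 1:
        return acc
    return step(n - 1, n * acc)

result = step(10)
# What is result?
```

Accumulator trace (n, acc): (10, 2) -> (9, 20) -> (8, 180) -> (7, 1440) -> (6, 10080) -> (5, 60480) -> (4, 302400) -> (3, 1209600) -> (2, 3628800) -> (1, 7257600) -> return 7257600

Answer: 7257600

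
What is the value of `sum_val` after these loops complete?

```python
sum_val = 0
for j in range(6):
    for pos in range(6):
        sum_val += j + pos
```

Sum of all j+pos for j,pos in 6x6
`sum_val` takes the values: 0 → 1 → 3 → 6 → 10 → 15 → 16 → 18 → 21 → 25 → 30 → 36 → 38 → 41 → 45 → 50 → 56 → 63 → 66 → 70 → 75 → 81 → 88 → 96 → 100 → 105 → 111 → 118 → 126 → 135 → 140 → 146 → 153 → 161 → 170 → 180

Answer: 180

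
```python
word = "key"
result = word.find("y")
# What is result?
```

Trace:
`word = "key"` → word = 'key'
`result = word.find("y")` → result = 2
So result = 2

Answer: 2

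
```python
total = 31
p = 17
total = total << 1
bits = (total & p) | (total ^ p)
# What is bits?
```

Trace:
`total = 31` → total = 31
`p = 17` → p = 17
`total = total << 1` → total = 62
`bits = (total & p) | (total ^ p)` → bits = 63
So bits = 63

Answer: 63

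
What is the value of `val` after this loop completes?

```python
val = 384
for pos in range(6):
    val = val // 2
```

Halve 6 times: 384 // 2^6 = 6
`val` takes the values: 384 → 192 → 96 → 48 → 24 → 12 → 6

Answer: 6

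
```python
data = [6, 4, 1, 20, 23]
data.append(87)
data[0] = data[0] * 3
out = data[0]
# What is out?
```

Trace:
`data = [6, 4, 1, 20, 23]` → data = [6, 4, 1, 20, 23]
`data.append(87)` → data = [6, 4, 1, 20, 23, 87]
`data[0] = data[0] * 3` → data = [18, 4, 1, 20, 23, 87]
`out = data[0]` → out = 18
So out = 18

Answer: 18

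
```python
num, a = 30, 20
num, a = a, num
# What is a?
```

Trace:
`num, a = 30, 20` → num = 30; a = 20
`num, a = a, num` → num = 20; a = 30
So a = 30

Answer: 30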